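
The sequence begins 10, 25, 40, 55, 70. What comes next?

Differences: 25 - 10 = 15
This is an arithmetic sequence with common difference d = 15.
Next term = 70 + 15 = 85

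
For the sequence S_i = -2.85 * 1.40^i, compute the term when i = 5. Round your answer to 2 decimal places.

S_5 = -2.85 * 1.4^5 ≈ -2.85 * 5.3782 ≈ -15.33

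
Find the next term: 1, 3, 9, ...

Ratios: 3 / 1 = 3.0
This is a geometric sequence with common ratio r = 3.
Next term = 9 * 3 = 27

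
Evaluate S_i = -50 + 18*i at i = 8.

S_8 = -50 + 18*8 = -50 + 144 = 94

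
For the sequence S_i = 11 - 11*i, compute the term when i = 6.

S_6 = 11 + -11*6 = 11 + -66 = -55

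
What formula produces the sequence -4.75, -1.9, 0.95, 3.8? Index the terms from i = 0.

Check differences: -1.9 - -4.75 = 2.85
0.95 - -1.9 = 2.85
Common difference d = 2.85.
First term a = -4.75.
Formula: S_i = -4.75 + 2.85*i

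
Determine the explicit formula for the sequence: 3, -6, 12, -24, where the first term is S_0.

Check ratios: -6 / 3 = -2.0
Common ratio r = -2.
First term a = 3.
Formula: S_i = 3 * (-2)^i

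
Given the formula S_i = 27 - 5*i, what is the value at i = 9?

S_9 = 27 + -5*9 = 27 + -45 = -18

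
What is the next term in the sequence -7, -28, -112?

Ratios: -28 / -7 = 4.0
This is a geometric sequence with common ratio r = 4.
Next term = -112 * 4 = -448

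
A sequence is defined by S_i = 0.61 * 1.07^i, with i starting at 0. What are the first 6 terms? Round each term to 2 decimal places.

This is a geometric sequence.
i=0: S_0 = 0.61 * 1.07^0 = 0.61
i=1: S_1 = 0.61 * 1.07^1 ≈ 0.65
i=2: S_2 = 0.61 * 1.07^2 ≈ 0.7
i=3: S_3 = 0.61 * 1.07^3 ≈ 0.75
i=4: S_4 = 0.61 * 1.07^4 ≈ 0.8
i=5: S_5 = 0.61 * 1.07^5 ≈ 0.86
The first 6 terms are: [0.61, 0.65, 0.7, 0.75, 0.8, 0.86]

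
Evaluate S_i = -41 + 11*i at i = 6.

S_6 = -41 + 11*6 = -41 + 66 = 25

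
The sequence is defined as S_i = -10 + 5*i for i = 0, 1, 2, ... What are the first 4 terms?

This is an arithmetic sequence.
i=0: S_0 = -10 + 5*0 = -10
i=1: S_1 = -10 + 5*1 = -5
i=2: S_2 = -10 + 5*2 = 0
i=3: S_3 = -10 + 5*3 = 5
The first 4 terms are: [-10, -5, 0, 5]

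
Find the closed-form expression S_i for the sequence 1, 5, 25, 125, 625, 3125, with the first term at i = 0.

Check ratios: 5 / 1 = 5.0
Common ratio r = 5.
First term a = 1.
Formula: S_i = 1 * 5^i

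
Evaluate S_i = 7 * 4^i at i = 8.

S_8 = 7 * 4^8 = 7 * 65536 = 458752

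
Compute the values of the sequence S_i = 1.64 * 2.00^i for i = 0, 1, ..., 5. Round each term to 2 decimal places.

This is a geometric sequence.
i=0: S_0 = 1.64 * 2.0^0 = 1.64
i=1: S_1 = 1.64 * 2.0^1 = 3.28
i=2: S_2 = 1.64 * 2.0^2 = 6.56
i=3: S_3 = 1.64 * 2.0^3 = 13.12
i=4: S_4 = 1.64 * 2.0^4 = 26.24
i=5: S_5 = 1.64 * 2.0^5 = 52.48
The first 6 terms are: [1.64, 3.28, 6.56, 13.12, 26.24, 52.48]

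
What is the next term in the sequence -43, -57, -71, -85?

Differences: -57 - -43 = -14
This is an arithmetic sequence with common difference d = -14.
Next term = -85 + -14 = -99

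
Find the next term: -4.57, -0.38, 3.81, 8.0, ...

Differences: -0.38 - -4.57 = 4.19
This is an arithmetic sequence with common difference d = 4.19.
Next term = 8.0 + 4.19 = 12.19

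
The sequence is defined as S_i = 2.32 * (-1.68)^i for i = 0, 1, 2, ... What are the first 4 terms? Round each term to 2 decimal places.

This is a geometric sequence.
i=0: S_0 = 2.32 * (-1.68)^0 = 2.32
i=1: S_1 = 2.32 * (-1.68)^1 ≈ -3.9
i=2: S_2 = 2.32 * (-1.68)^2 ≈ 6.55
i=3: S_3 = 2.32 * (-1.68)^3 ≈ -11.0
The first 4 terms are: [2.32, -3.9, 6.55, -11.0]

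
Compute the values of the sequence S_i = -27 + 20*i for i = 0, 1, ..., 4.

This is an arithmetic sequence.
i=0: S_0 = -27 + 20*0 = -27
i=1: S_1 = -27 + 20*1 = -7
i=2: S_2 = -27 + 20*2 = 13
i=3: S_3 = -27 + 20*3 = 33
i=4: S_4 = -27 + 20*4 = 53
The first 5 terms are: [-27, -7, 13, 33, 53]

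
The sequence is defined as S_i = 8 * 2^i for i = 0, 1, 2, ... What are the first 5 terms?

This is a geometric sequence.
i=0: S_0 = 8 * 2^0 = 8
i=1: S_1 = 8 * 2^1 = 16
i=2: S_2 = 8 * 2^2 = 32
i=3: S_3 = 8 * 2^3 = 64
i=4: S_4 = 8 * 2^4 = 128
The first 5 terms are: [8, 16, 32, 64, 128]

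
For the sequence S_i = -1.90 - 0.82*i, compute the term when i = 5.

S_5 = -1.9 + -0.82*5 = -1.9 + -4.1 = -6.0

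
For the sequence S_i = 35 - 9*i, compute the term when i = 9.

S_9 = 35 + -9*9 = 35 + -81 = -46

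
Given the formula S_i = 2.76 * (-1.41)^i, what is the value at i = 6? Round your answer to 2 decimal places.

S_6 = 2.76 * (-1.41)^6 ≈ 2.76 * 7.858 ≈ 21.69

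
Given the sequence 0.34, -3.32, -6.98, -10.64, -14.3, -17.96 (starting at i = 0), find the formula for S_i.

Check differences: -3.32 - 0.34 = -3.66
-6.98 - -3.32 = -3.66
Common difference d = -3.66.
First term a = 0.34.
Formula: S_i = 0.34 - 3.66*i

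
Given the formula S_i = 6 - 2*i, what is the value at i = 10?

S_10 = 6 + -2*10 = 6 + -20 = -14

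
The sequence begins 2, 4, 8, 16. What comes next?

Ratios: 4 / 2 = 2.0
This is a geometric sequence with common ratio r = 2.
Next term = 16 * 2 = 32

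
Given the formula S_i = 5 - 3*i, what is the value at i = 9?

S_9 = 5 + -3*9 = 5 + -27 = -22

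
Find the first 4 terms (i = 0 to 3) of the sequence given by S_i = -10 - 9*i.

This is an arithmetic sequence.
i=0: S_0 = -10 + -9*0 = -10
i=1: S_1 = -10 + -9*1 = -19
i=2: S_2 = -10 + -9*2 = -28
i=3: S_3 = -10 + -9*3 = -37
The first 4 terms are: [-10, -19, -28, -37]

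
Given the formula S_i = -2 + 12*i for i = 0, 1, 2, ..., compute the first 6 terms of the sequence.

This is an arithmetic sequence.
i=0: S_0 = -2 + 12*0 = -2
i=1: S_1 = -2 + 12*1 = 10
i=2: S_2 = -2 + 12*2 = 22
i=3: S_3 = -2 + 12*3 = 34
i=4: S_4 = -2 + 12*4 = 46
i=5: S_5 = -2 + 12*5 = 58
The first 6 terms are: [-2, 10, 22, 34, 46, 58]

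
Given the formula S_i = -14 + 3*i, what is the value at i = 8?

S_8 = -14 + 3*8 = -14 + 24 = 10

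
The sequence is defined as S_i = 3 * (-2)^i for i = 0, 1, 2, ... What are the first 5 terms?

This is a geometric sequence.
i=0: S_0 = 3 * (-2)^0 = 3
i=1: S_1 = 3 * (-2)^1 = -6
i=2: S_2 = 3 * (-2)^2 = 12
i=3: S_3 = 3 * (-2)^3 = -24
i=4: S_4 = 3 * (-2)^4 = 48
The first 5 terms are: [3, -6, 12, -24, 48]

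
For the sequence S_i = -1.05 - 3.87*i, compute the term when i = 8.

S_8 = -1.05 + -3.87*8 = -1.05 + -30.96 = -32.01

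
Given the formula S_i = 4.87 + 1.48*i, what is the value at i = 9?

S_9 = 4.87 + 1.48*9 = 4.87 + 13.32 = 18.19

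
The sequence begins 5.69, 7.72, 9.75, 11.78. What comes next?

Differences: 7.72 - 5.69 = 2.03
This is an arithmetic sequence with common difference d = 2.03.
Next term = 11.78 + 2.03 = 13.81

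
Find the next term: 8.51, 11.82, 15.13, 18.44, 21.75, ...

Differences: 11.82 - 8.51 = 3.31
This is an arithmetic sequence with common difference d = 3.31.
Next term = 21.75 + 3.31 = 25.06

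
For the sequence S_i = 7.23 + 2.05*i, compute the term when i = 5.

S_5 = 7.23 + 2.05*5 = 7.23 + 10.25 = 17.48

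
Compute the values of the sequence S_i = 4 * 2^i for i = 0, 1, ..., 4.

This is a geometric sequence.
i=0: S_0 = 4 * 2^0 = 4
i=1: S_1 = 4 * 2^1 = 8
i=2: S_2 = 4 * 2^2 = 16
i=3: S_3 = 4 * 2^3 = 32
i=4: S_4 = 4 * 2^4 = 64
The first 5 terms are: [4, 8, 16, 32, 64]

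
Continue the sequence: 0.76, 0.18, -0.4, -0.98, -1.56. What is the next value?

Differences: 0.18 - 0.76 = -0.58
This is an arithmetic sequence with common difference d = -0.58.
Next term = -1.56 + -0.58 = -2.14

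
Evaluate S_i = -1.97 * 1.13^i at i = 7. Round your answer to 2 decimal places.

S_7 = -1.97 * 1.13^7 ≈ -1.97 * 2.3526 ≈ -4.63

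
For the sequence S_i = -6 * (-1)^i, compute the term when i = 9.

S_9 = -6 * (-1)^9 = -6 * -1 = 6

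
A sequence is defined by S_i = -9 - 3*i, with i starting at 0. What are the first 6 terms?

This is an arithmetic sequence.
i=0: S_0 = -9 + -3*0 = -9
i=1: S_1 = -9 + -3*1 = -12
i=2: S_2 = -9 + -3*2 = -15
i=3: S_3 = -9 + -3*3 = -18
i=4: S_4 = -9 + -3*4 = -21
i=5: S_5 = -9 + -3*5 = -24
The first 6 terms are: [-9, -12, -15, -18, -21, -24]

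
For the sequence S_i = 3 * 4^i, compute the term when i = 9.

S_9 = 3 * 4^9 = 3 * 262144 = 786432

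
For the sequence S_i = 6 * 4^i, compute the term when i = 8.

S_8 = 6 * 4^8 = 6 * 65536 = 393216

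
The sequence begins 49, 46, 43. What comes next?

Differences: 46 - 49 = -3
This is an arithmetic sequence with common difference d = -3.
Next term = 43 + -3 = 40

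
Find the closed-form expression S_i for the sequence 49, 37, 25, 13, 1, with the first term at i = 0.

Check differences: 37 - 49 = -12
25 - 37 = -12
Common difference d = -12.
First term a = 49.
Formula: S_i = 49 - 12*i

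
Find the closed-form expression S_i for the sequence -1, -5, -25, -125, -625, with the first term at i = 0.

Check ratios: -5 / -1 = 5.0
Common ratio r = 5.
First term a = -1.
Formula: S_i = -1 * 5^i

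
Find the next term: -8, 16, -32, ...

Ratios: 16 / -8 = -2.0
This is a geometric sequence with common ratio r = -2.
Next term = -32 * -2 = 64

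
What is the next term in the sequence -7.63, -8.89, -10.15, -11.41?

Differences: -8.89 - -7.63 = -1.26
This is an arithmetic sequence with common difference d = -1.26.
Next term = -11.41 + -1.26 = -12.67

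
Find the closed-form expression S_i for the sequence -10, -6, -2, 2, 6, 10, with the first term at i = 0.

Check differences: -6 - -10 = 4
-2 - -6 = 4
Common difference d = 4.
First term a = -10.
Formula: S_i = -10 + 4*i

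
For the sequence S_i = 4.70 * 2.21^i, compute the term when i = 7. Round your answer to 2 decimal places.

S_7 = 4.7 * 2.21^7 ≈ 4.7 * 257.4814 ≈ 1210.16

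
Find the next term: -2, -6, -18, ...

Ratios: -6 / -2 = 3.0
This is a geometric sequence with common ratio r = 3.
Next term = -18 * 3 = -54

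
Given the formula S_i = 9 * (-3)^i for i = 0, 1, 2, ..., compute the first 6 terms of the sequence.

This is a geometric sequence.
i=0: S_0 = 9 * (-3)^0 = 9
i=1: S_1 = 9 * (-3)^1 = -27
i=2: S_2 = 9 * (-3)^2 = 81
i=3: S_3 = 9 * (-3)^3 = -243
i=4: S_4 = 9 * (-3)^4 = 729
i=5: S_5 = 9 * (-3)^5 = -2187
The first 6 terms are: [9, -27, 81, -243, 729, -2187]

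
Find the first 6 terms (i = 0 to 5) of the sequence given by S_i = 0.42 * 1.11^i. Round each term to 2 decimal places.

This is a geometric sequence.
i=0: S_0 = 0.42 * 1.11^0 = 0.42
i=1: S_1 = 0.42 * 1.11^1 ≈ 0.47
i=2: S_2 = 0.42 * 1.11^2 ≈ 0.52
i=3: S_3 = 0.42 * 1.11^3 ≈ 0.57
i=4: S_4 = 0.42 * 1.11^4 ≈ 0.64
i=5: S_5 = 0.42 * 1.11^5 ≈ 0.71
The first 6 terms are: [0.42, 0.47, 0.52, 0.57, 0.64, 0.71]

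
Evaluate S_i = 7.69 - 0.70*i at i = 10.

S_10 = 7.69 + -0.7*10 = 7.69 + -7.0 = 0.69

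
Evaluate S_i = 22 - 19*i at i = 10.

S_10 = 22 + -19*10 = 22 + -190 = -168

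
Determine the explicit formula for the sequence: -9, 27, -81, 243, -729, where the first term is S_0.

Check ratios: 27 / -9 = -3.0
Common ratio r = -3.
First term a = -9.
Formula: S_i = -9 * (-3)^i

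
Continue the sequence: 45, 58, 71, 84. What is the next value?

Differences: 58 - 45 = 13
This is an arithmetic sequence with common difference d = 13.
Next term = 84 + 13 = 97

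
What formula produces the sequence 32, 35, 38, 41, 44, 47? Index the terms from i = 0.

Check differences: 35 - 32 = 3
38 - 35 = 3
Common difference d = 3.
First term a = 32.
Formula: S_i = 32 + 3*i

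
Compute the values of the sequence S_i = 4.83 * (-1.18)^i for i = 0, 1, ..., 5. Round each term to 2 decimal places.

This is a geometric sequence.
i=0: S_0 = 4.83 * (-1.18)^0 = 4.83
i=1: S_1 = 4.83 * (-1.18)^1 ≈ -5.7
i=2: S_2 = 4.83 * (-1.18)^2 ≈ 6.73
i=3: S_3 = 4.83 * (-1.18)^3 ≈ -7.94
i=4: S_4 = 4.83 * (-1.18)^4 ≈ 9.36
i=5: S_5 = 4.83 * (-1.18)^5 ≈ -11.05
The first 6 terms are: [4.83, -5.7, 6.73, -7.94, 9.36, -11.05]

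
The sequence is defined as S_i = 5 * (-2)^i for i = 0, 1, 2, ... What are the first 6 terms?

This is a geometric sequence.
i=0: S_0 = 5 * (-2)^0 = 5
i=1: S_1 = 5 * (-2)^1 = -10
i=2: S_2 = 5 * (-2)^2 = 20
i=3: S_3 = 5 * (-2)^3 = -40
i=4: S_4 = 5 * (-2)^4 = 80
i=5: S_5 = 5 * (-2)^5 = -160
The first 6 terms are: [5, -10, 20, -40, 80, -160]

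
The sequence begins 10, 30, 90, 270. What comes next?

Ratios: 30 / 10 = 3.0
This is a geometric sequence with common ratio r = 3.
Next term = 270 * 3 = 810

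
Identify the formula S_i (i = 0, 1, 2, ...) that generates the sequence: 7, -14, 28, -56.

Check ratios: -14 / 7 = -2.0
Common ratio r = -2.
First term a = 7.
Formula: S_i = 7 * (-2)^i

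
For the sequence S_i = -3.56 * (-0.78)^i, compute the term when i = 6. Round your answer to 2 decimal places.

S_6 = -3.56 * (-0.78)^6 ≈ -3.56 * 0.2252 ≈ -0.8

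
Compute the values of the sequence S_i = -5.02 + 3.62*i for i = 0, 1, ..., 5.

This is an arithmetic sequence.
i=0: S_0 = -5.02 + 3.62*0 = -5.02
i=1: S_1 = -5.02 + 3.62*1 = -1.4
i=2: S_2 = -5.02 + 3.62*2 = 2.22
i=3: S_3 = -5.02 + 3.62*3 = 5.84
i=4: S_4 = -5.02 + 3.62*4 = 9.46
i=5: S_5 = -5.02 + 3.62*5 = 13.08
The first 6 terms are: [-5.02, -1.4, 2.22, 5.84, 9.46, 13.08]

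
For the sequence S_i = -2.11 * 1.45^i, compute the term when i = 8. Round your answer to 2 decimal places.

S_8 = -2.11 * 1.45^8 ≈ -2.11 * 19.5409 ≈ -41.23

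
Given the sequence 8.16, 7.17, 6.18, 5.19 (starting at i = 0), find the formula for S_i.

Check differences: 7.17 - 8.16 = -0.99
6.18 - 7.17 = -0.99
Common difference d = -0.99.
First term a = 8.16.
Formula: S_i = 8.16 - 0.99*i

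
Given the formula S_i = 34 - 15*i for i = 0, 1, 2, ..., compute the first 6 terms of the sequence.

This is an arithmetic sequence.
i=0: S_0 = 34 + -15*0 = 34
i=1: S_1 = 34 + -15*1 = 19
i=2: S_2 = 34 + -15*2 = 4
i=3: S_3 = 34 + -15*3 = -11
i=4: S_4 = 34 + -15*4 = -26
i=5: S_5 = 34 + -15*5 = -41
The first 6 terms are: [34, 19, 4, -11, -26, -41]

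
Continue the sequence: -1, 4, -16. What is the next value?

Ratios: 4 / -1 = -4.0
This is a geometric sequence with common ratio r = -4.
Next term = -16 * -4 = 64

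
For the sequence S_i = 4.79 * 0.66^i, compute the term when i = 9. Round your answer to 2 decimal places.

S_9 = 4.79 * 0.66^9 ≈ 4.79 * 0.0238 ≈ 0.11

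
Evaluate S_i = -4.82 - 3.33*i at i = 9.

S_9 = -4.82 + -3.33*9 = -4.82 + -29.97 = -34.79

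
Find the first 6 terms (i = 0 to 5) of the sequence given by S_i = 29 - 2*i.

This is an arithmetic sequence.
i=0: S_0 = 29 + -2*0 = 29
i=1: S_1 = 29 + -2*1 = 27
i=2: S_2 = 29 + -2*2 = 25
i=3: S_3 = 29 + -2*3 = 23
i=4: S_4 = 29 + -2*4 = 21
i=5: S_5 = 29 + -2*5 = 19
The first 6 terms are: [29, 27, 25, 23, 21, 19]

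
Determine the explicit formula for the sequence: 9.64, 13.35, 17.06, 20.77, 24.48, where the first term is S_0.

Check differences: 13.35 - 9.64 = 3.71
17.06 - 13.35 = 3.71
Common difference d = 3.71.
First term a = 9.64.
Formula: S_i = 9.64 + 3.71*i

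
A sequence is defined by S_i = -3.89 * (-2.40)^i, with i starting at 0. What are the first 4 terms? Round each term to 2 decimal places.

This is a geometric sequence.
i=0: S_0 = -3.89 * (-2.4)^0 = -3.89
i=1: S_1 = -3.89 * (-2.4)^1 ≈ 9.34
i=2: S_2 = -3.89 * (-2.4)^2 ≈ -22.41
i=3: S_3 = -3.89 * (-2.4)^3 ≈ 53.78
The first 4 terms are: [-3.89, 9.34, -22.41, 53.78]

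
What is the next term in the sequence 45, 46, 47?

Differences: 46 - 45 = 1
This is an arithmetic sequence with common difference d = 1.
Next term = 47 + 1 = 48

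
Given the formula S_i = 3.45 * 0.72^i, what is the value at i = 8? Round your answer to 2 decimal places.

S_8 = 3.45 * 0.72^8 ≈ 3.45 * 0.0722 ≈ 0.25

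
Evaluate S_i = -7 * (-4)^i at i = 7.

S_7 = -7 * (-4)^7 = -7 * -16384 = 114688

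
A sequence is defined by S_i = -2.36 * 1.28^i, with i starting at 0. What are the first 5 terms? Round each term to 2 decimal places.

This is a geometric sequence.
i=0: S_0 = -2.36 * 1.28^0 = -2.36
i=1: S_1 = -2.36 * 1.28^1 ≈ -3.02
i=2: S_2 = -2.36 * 1.28^2 ≈ -3.87
i=3: S_3 = -2.36 * 1.28^3 ≈ -4.95
i=4: S_4 = -2.36 * 1.28^4 ≈ -6.34
The first 5 terms are: [-2.36, -3.02, -3.87, -4.95, -6.34]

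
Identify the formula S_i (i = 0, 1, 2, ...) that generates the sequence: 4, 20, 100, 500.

Check ratios: 20 / 4 = 5.0
Common ratio r = 5.
First term a = 4.
Formula: S_i = 4 * 5^i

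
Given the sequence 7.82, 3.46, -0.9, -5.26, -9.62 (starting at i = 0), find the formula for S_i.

Check differences: 3.46 - 7.82 = -4.36
-0.9 - 3.46 = -4.36
Common difference d = -4.36.
First term a = 7.82.
Formula: S_i = 7.82 - 4.36*i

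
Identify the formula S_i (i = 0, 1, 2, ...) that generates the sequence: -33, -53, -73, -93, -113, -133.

Check differences: -53 - -33 = -20
-73 - -53 = -20
Common difference d = -20.
First term a = -33.
Formula: S_i = -33 - 20*i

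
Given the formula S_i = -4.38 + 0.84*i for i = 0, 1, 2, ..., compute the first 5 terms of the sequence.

This is an arithmetic sequence.
i=0: S_0 = -4.38 + 0.84*0 = -4.38
i=1: S_1 = -4.38 + 0.84*1 = -3.54
i=2: S_2 = -4.38 + 0.84*2 = -2.7
i=3: S_3 = -4.38 + 0.84*3 = -1.86
i=4: S_4 = -4.38 + 0.84*4 = -1.02
The first 5 terms are: [-4.38, -3.54, -2.7, -1.86, -1.02]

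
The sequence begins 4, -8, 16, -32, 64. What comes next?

Ratios: -8 / 4 = -2.0
This is a geometric sequence with common ratio r = -2.
Next term = 64 * -2 = -128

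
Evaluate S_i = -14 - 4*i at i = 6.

S_6 = -14 + -4*6 = -14 + -24 = -38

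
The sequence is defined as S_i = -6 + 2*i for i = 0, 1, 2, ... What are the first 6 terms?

This is an arithmetic sequence.
i=0: S_0 = -6 + 2*0 = -6
i=1: S_1 = -6 + 2*1 = -4
i=2: S_2 = -6 + 2*2 = -2
i=3: S_3 = -6 + 2*3 = 0
i=4: S_4 = -6 + 2*4 = 2
i=5: S_5 = -6 + 2*5 = 4
The first 6 terms are: [-6, -4, -2, 0, 2, 4]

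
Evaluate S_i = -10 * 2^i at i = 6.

S_6 = -10 * 2^6 = -10 * 64 = -640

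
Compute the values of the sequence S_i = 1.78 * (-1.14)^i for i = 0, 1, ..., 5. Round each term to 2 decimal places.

This is a geometric sequence.
i=0: S_0 = 1.78 * (-1.14)^0 = 1.78
i=1: S_1 = 1.78 * (-1.14)^1 ≈ -2.03
i=2: S_2 = 1.78 * (-1.14)^2 ≈ 2.31
i=3: S_3 = 1.78 * (-1.14)^3 ≈ -2.64
i=4: S_4 = 1.78 * (-1.14)^4 ≈ 3.01
i=5: S_5 = 1.78 * (-1.14)^5 ≈ -3.43
The first 6 terms are: [1.78, -2.03, 2.31, -2.64, 3.01, -3.43]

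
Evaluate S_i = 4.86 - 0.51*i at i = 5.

S_5 = 4.86 + -0.51*5 = 4.86 + -2.55 = 2.31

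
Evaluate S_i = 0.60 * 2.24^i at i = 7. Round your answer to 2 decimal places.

S_7 = 0.6 * 2.24^7 ≈ 0.6 * 282.9672 ≈ 169.78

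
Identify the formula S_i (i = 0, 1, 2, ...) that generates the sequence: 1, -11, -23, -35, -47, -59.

Check differences: -11 - 1 = -12
-23 - -11 = -12
Common difference d = -12.
First term a = 1.
Formula: S_i = 1 - 12*i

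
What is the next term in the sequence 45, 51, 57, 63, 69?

Differences: 51 - 45 = 6
This is an arithmetic sequence with common difference d = 6.
Next term = 69 + 6 = 75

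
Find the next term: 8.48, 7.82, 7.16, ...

Differences: 7.82 - 8.48 = -0.66
This is an arithmetic sequence with common difference d = -0.66.
Next term = 7.16 + -0.66 = 6.5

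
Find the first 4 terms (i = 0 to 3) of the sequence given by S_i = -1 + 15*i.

This is an arithmetic sequence.
i=0: S_0 = -1 + 15*0 = -1
i=1: S_1 = -1 + 15*1 = 14
i=2: S_2 = -1 + 15*2 = 29
i=3: S_3 = -1 + 15*3 = 44
The first 4 terms are: [-1, 14, 29, 44]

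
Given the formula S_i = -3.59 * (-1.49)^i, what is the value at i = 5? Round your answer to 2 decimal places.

S_5 = -3.59 * (-1.49)^5 ≈ -3.59 * -7.344 ≈ 26.36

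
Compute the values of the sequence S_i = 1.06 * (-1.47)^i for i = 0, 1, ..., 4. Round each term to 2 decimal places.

This is a geometric sequence.
i=0: S_0 = 1.06 * (-1.47)^0 = 1.06
i=1: S_1 = 1.06 * (-1.47)^1 ≈ -1.56
i=2: S_2 = 1.06 * (-1.47)^2 ≈ 2.29
i=3: S_3 = 1.06 * (-1.47)^3 ≈ -3.37
i=4: S_4 = 1.06 * (-1.47)^4 ≈ 4.95
The first 5 terms are: [1.06, -1.56, 2.29, -3.37, 4.95]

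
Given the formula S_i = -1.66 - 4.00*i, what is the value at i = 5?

S_5 = -1.66 + -4.0*5 = -1.66 + -20.0 = -21.66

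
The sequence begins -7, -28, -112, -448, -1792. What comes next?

Ratios: -28 / -7 = 4.0
This is a geometric sequence with common ratio r = 4.
Next term = -1792 * 4 = -7168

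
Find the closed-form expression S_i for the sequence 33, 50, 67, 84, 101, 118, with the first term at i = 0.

Check differences: 50 - 33 = 17
67 - 50 = 17
Common difference d = 17.
First term a = 33.
Formula: S_i = 33 + 17*i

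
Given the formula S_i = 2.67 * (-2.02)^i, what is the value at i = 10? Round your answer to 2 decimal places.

S_10 = 2.67 * (-2.02)^10 ≈ 2.67 * 1131.1331 ≈ 3020.13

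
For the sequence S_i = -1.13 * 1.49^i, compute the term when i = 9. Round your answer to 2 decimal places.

S_9 = -1.13 * 1.49^9 ≈ -1.13 * 36.1973 ≈ -40.9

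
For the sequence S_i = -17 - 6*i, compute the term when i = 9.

S_9 = -17 + -6*9 = -17 + -54 = -71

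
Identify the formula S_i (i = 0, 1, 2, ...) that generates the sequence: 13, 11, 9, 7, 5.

Check differences: 11 - 13 = -2
9 - 11 = -2
Common difference d = -2.
First term a = 13.
Formula: S_i = 13 - 2*i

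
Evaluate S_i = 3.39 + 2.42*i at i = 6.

S_6 = 3.39 + 2.42*6 = 3.39 + 14.52 = 17.91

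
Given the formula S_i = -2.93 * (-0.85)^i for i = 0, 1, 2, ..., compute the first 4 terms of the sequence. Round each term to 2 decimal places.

This is a geometric sequence.
i=0: S_0 = -2.93 * (-0.85)^0 = -2.93
i=1: S_1 = -2.93 * (-0.85)^1 ≈ 2.49
i=2: S_2 = -2.93 * (-0.85)^2 ≈ -2.12
i=3: S_3 = -2.93 * (-0.85)^3 ≈ 1.8
The first 4 terms are: [-2.93, 2.49, -2.12, 1.8]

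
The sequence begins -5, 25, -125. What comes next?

Ratios: 25 / -5 = -5.0
This is a geometric sequence with common ratio r = -5.
Next term = -125 * -5 = 625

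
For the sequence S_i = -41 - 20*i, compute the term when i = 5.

S_5 = -41 + -20*5 = -41 + -100 = -141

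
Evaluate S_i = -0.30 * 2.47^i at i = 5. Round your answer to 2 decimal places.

S_5 = -0.3 * 2.47^5 ≈ -0.3 * 91.9358 ≈ -27.58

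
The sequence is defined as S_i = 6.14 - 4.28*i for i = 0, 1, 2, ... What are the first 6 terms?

This is an arithmetic sequence.
i=0: S_0 = 6.14 + -4.28*0 = 6.14
i=1: S_1 = 6.14 + -4.28*1 = 1.86
i=2: S_2 = 6.14 + -4.28*2 = -2.42
i=3: S_3 = 6.14 + -4.28*3 = -6.7
i=4: S_4 = 6.14 + -4.28*4 = -10.98
i=5: S_5 = 6.14 + -4.28*5 = -15.26
The first 6 terms are: [6.14, 1.86, -2.42, -6.7, -10.98, -15.26]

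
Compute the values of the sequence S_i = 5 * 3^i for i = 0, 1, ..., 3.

This is a geometric sequence.
i=0: S_0 = 5 * 3^0 = 5
i=1: S_1 = 5 * 3^1 = 15
i=2: S_2 = 5 * 3^2 = 45
i=3: S_3 = 5 * 3^3 = 135
The first 4 terms are: [5, 15, 45, 135]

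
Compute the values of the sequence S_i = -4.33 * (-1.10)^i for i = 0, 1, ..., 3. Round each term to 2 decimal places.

This is a geometric sequence.
i=0: S_0 = -4.33 * (-1.1)^0 = -4.33
i=1: S_1 = -4.33 * (-1.1)^1 ≈ 4.76
i=2: S_2 = -4.33 * (-1.1)^2 ≈ -5.24
i=3: S_3 = -4.33 * (-1.1)^3 ≈ 5.76
The first 4 terms are: [-4.33, 4.76, -5.24, 5.76]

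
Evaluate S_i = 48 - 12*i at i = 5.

S_5 = 48 + -12*5 = 48 + -60 = -12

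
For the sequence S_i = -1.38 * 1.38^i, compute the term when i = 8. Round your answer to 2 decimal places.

S_8 = -1.38 * 1.38^8 ≈ -1.38 * 13.1532 ≈ -18.15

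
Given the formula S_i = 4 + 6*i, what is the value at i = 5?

S_5 = 4 + 6*5 = 4 + 30 = 34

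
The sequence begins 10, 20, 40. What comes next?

Ratios: 20 / 10 = 2.0
This is a geometric sequence with common ratio r = 2.
Next term = 40 * 2 = 80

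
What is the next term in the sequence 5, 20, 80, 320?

Ratios: 20 / 5 = 4.0
This is a geometric sequence with common ratio r = 4.
Next term = 320 * 4 = 1280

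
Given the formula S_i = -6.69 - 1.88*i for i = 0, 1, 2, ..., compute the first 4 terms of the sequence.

This is an arithmetic sequence.
i=0: S_0 = -6.69 + -1.88*0 = -6.69
i=1: S_1 = -6.69 + -1.88*1 = -8.57
i=2: S_2 = -6.69 + -1.88*2 = -10.45
i=3: S_3 = -6.69 + -1.88*3 = -12.33
The first 4 terms are: [-6.69, -8.57, -10.45, -12.33]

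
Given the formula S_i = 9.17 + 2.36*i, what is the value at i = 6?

S_6 = 9.17 + 2.36*6 = 9.17 + 14.16 = 23.33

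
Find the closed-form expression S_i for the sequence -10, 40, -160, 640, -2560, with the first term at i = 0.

Check ratios: 40 / -10 = -4.0
Common ratio r = -4.
First term a = -10.
Formula: S_i = -10 * (-4)^i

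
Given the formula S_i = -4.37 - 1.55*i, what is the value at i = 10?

S_10 = -4.37 + -1.55*10 = -4.37 + -15.5 = -19.87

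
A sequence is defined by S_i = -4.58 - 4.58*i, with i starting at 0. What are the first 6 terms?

This is an arithmetic sequence.
i=0: S_0 = -4.58 + -4.58*0 = -4.58
i=1: S_1 = -4.58 + -4.58*1 = -9.16
i=2: S_2 = -4.58 + -4.58*2 = -13.74
i=3: S_3 = -4.58 + -4.58*3 = -18.32
i=4: S_4 = -4.58 + -4.58*4 = -22.9
i=5: S_5 = -4.58 + -4.58*5 = -27.48
The first 6 terms are: [-4.58, -9.16, -13.74, -18.32, -22.9, -27.48]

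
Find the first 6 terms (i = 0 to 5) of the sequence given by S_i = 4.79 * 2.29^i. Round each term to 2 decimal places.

This is a geometric sequence.
i=0: S_0 = 4.79 * 2.29^0 = 4.79
i=1: S_1 = 4.79 * 2.29^1 ≈ 10.97
i=2: S_2 = 4.79 * 2.29^2 ≈ 25.12
i=3: S_3 = 4.79 * 2.29^3 ≈ 57.52
i=4: S_4 = 4.79 * 2.29^4 ≈ 131.73
i=5: S_5 = 4.79 * 2.29^5 ≈ 301.66
The first 6 terms are: [4.79, 10.97, 25.12, 57.52, 131.73, 301.66]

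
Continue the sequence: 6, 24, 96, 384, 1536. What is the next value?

Ratios: 24 / 6 = 4.0
This is a geometric sequence with common ratio r = 4.
Next term = 1536 * 4 = 6144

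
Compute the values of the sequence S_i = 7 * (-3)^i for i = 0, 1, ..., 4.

This is a geometric sequence.
i=0: S_0 = 7 * (-3)^0 = 7
i=1: S_1 = 7 * (-3)^1 = -21
i=2: S_2 = 7 * (-3)^2 = 63
i=3: S_3 = 7 * (-3)^3 = -189
i=4: S_4 = 7 * (-3)^4 = 567
The first 5 terms are: [7, -21, 63, -189, 567]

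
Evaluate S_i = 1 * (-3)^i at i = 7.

S_7 = 1 * (-3)^7 = 1 * -2187 = -2187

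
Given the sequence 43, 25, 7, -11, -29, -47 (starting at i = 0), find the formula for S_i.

Check differences: 25 - 43 = -18
7 - 25 = -18
Common difference d = -18.
First term a = 43.
Formula: S_i = 43 - 18*i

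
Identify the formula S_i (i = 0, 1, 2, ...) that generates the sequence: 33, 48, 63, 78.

Check differences: 48 - 33 = 15
63 - 48 = 15
Common difference d = 15.
First term a = 33.
Formula: S_i = 33 + 15*i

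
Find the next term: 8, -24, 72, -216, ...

Ratios: -24 / 8 = -3.0
This is a geometric sequence with common ratio r = -3.
Next term = -216 * -3 = 648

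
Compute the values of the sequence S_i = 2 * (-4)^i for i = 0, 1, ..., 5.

This is a geometric sequence.
i=0: S_0 = 2 * (-4)^0 = 2
i=1: S_1 = 2 * (-4)^1 = -8
i=2: S_2 = 2 * (-4)^2 = 32
i=3: S_3 = 2 * (-4)^3 = -128
i=4: S_4 = 2 * (-4)^4 = 512
i=5: S_5 = 2 * (-4)^5 = -2048
The first 6 terms are: [2, -8, 32, -128, 512, -2048]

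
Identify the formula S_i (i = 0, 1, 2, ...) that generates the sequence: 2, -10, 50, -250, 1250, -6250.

Check ratios: -10 / 2 = -5.0
Common ratio r = -5.
First term a = 2.
Formula: S_i = 2 * (-5)^i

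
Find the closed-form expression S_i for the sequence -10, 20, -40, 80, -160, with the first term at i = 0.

Check ratios: 20 / -10 = -2.0
Common ratio r = -2.
First term a = -10.
Formula: S_i = -10 * (-2)^i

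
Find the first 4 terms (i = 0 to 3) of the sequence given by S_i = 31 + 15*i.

This is an arithmetic sequence.
i=0: S_0 = 31 + 15*0 = 31
i=1: S_1 = 31 + 15*1 = 46
i=2: S_2 = 31 + 15*2 = 61
i=3: S_3 = 31 + 15*3 = 76
The first 4 terms are: [31, 46, 61, 76]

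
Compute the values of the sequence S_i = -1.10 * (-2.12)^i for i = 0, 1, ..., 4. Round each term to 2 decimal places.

This is a geometric sequence.
i=0: S_0 = -1.1 * (-2.12)^0 = -1.1
i=1: S_1 = -1.1 * (-2.12)^1 ≈ 2.33
i=2: S_2 = -1.1 * (-2.12)^2 ≈ -4.94
i=3: S_3 = -1.1 * (-2.12)^3 ≈ 10.48
i=4: S_4 = -1.1 * (-2.12)^4 ≈ -22.22
The first 5 terms are: [-1.1, 2.33, -4.94, 10.48, -22.22]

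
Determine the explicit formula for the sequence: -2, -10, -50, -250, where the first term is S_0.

Check ratios: -10 / -2 = 5.0
Common ratio r = 5.
First term a = -2.
Formula: S_i = -2 * 5^i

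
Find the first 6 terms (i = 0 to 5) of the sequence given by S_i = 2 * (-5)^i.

This is a geometric sequence.
i=0: S_0 = 2 * (-5)^0 = 2
i=1: S_1 = 2 * (-5)^1 = -10
i=2: S_2 = 2 * (-5)^2 = 50
i=3: S_3 = 2 * (-5)^3 = -250
i=4: S_4 = 2 * (-5)^4 = 1250
i=5: S_5 = 2 * (-5)^5 = -6250
The first 6 terms are: [2, -10, 50, -250, 1250, -6250]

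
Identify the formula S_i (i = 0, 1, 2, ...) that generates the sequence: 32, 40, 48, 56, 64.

Check differences: 40 - 32 = 8
48 - 40 = 8
Common difference d = 8.
First term a = 32.
Formula: S_i = 32 + 8*i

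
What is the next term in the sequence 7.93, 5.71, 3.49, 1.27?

Differences: 5.71 - 7.93 = -2.22
This is an arithmetic sequence with common difference d = -2.22.
Next term = 1.27 + -2.22 = -0.95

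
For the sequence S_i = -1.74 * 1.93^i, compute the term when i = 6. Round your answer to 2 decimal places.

S_6 = -1.74 * 1.93^6 ≈ -1.74 * 51.6825 ≈ -89.93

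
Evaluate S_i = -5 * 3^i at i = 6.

S_6 = -5 * 3^6 = -5 * 729 = -3645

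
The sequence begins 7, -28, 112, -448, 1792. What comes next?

Ratios: -28 / 7 = -4.0
This is a geometric sequence with common ratio r = -4.
Next term = 1792 * -4 = -7168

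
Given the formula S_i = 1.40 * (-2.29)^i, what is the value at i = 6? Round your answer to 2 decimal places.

S_6 = 1.4 * (-2.29)^6 ≈ 1.4 * 144.2158 ≈ 201.9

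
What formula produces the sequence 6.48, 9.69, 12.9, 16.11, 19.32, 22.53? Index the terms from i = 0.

Check differences: 9.69 - 6.48 = 3.21
12.9 - 9.69 = 3.21
Common difference d = 3.21.
First term a = 6.48.
Formula: S_i = 6.48 + 3.21*i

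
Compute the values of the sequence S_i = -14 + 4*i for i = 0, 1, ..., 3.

This is an arithmetic sequence.
i=0: S_0 = -14 + 4*0 = -14
i=1: S_1 = -14 + 4*1 = -10
i=2: S_2 = -14 + 4*2 = -6
i=3: S_3 = -14 + 4*3 = -2
The first 4 terms are: [-14, -10, -6, -2]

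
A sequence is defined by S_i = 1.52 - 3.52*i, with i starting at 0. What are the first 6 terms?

This is an arithmetic sequence.
i=0: S_0 = 1.52 + -3.52*0 = 1.52
i=1: S_1 = 1.52 + -3.52*1 = -2.0
i=2: S_2 = 1.52 + -3.52*2 = -5.52
i=3: S_3 = 1.52 + -3.52*3 = -9.04
i=4: S_4 = 1.52 + -3.52*4 = -12.56
i=5: S_5 = 1.52 + -3.52*5 = -16.08
The first 6 terms are: [1.52, -2.0, -5.52, -9.04, -12.56, -16.08]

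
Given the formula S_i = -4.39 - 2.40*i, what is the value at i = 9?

S_9 = -4.39 + -2.4*9 = -4.39 + -21.6 = -25.99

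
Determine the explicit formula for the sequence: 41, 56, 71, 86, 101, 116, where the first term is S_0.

Check differences: 56 - 41 = 15
71 - 56 = 15
Common difference d = 15.
First term a = 41.
Formula: S_i = 41 + 15*i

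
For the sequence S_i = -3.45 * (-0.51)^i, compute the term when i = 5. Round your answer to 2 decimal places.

S_5 = -3.45 * (-0.51)^5 ≈ -3.45 * -0.0345 ≈ 0.12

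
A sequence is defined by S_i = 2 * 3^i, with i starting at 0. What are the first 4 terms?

This is a geometric sequence.
i=0: S_0 = 2 * 3^0 = 2
i=1: S_1 = 2 * 3^1 = 6
i=2: S_2 = 2 * 3^2 = 18
i=3: S_3 = 2 * 3^3 = 54
The first 4 terms are: [2, 6, 18, 54]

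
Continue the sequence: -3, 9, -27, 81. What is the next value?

Ratios: 9 / -3 = -3.0
This is a geometric sequence with common ratio r = -3.
Next term = 81 * -3 = -243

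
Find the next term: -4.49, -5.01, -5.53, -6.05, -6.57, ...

Differences: -5.01 - -4.49 = -0.52
This is an arithmetic sequence with common difference d = -0.52.
Next term = -6.57 + -0.52 = -7.09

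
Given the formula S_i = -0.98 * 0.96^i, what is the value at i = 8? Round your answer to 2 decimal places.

S_8 = -0.98 * 0.96^8 ≈ -0.98 * 0.7214 ≈ -0.71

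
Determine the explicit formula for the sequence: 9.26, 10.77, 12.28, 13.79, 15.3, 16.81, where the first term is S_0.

Check differences: 10.77 - 9.26 = 1.51
12.28 - 10.77 = 1.51
Common difference d = 1.51.
First term a = 9.26.
Formula: S_i = 9.26 + 1.51*i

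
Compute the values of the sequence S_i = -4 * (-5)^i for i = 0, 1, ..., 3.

This is a geometric sequence.
i=0: S_0 = -4 * (-5)^0 = -4
i=1: S_1 = -4 * (-5)^1 = 20
i=2: S_2 = -4 * (-5)^2 = -100
i=3: S_3 = -4 * (-5)^3 = 500
The first 4 terms are: [-4, 20, -100, 500]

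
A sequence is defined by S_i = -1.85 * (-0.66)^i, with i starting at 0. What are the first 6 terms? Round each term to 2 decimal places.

This is a geometric sequence.
i=0: S_0 = -1.85 * (-0.66)^0 = -1.85
i=1: S_1 = -1.85 * (-0.66)^1 ≈ 1.22
i=2: S_2 = -1.85 * (-0.66)^2 ≈ -0.81
i=3: S_3 = -1.85 * (-0.66)^3 ≈ 0.53
i=4: S_4 = -1.85 * (-0.66)^4 ≈ -0.35
i=5: S_5 = -1.85 * (-0.66)^5 ≈ 0.23
The first 6 terms are: [-1.85, 1.22, -0.81, 0.53, -0.35, 0.23]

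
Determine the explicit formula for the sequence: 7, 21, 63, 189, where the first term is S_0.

Check ratios: 21 / 7 = 3.0
Common ratio r = 3.
First term a = 7.
Formula: S_i = 7 * 3^i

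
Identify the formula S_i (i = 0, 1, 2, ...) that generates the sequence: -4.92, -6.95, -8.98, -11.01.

Check differences: -6.95 - -4.92 = -2.03
-8.98 - -6.95 = -2.03
Common difference d = -2.03.
First term a = -4.92.
Formula: S_i = -4.92 - 2.03*i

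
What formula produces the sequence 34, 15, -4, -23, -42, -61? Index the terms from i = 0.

Check differences: 15 - 34 = -19
-4 - 15 = -19
Common difference d = -19.
First term a = 34.
Formula: S_i = 34 - 19*i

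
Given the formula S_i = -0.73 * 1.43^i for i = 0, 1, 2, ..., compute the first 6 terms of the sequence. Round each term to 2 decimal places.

This is a geometric sequence.
i=0: S_0 = -0.73 * 1.43^0 = -0.73
i=1: S_1 = -0.73 * 1.43^1 ≈ -1.04
i=2: S_2 = -0.73 * 1.43^2 ≈ -1.49
i=3: S_3 = -0.73 * 1.43^3 ≈ -2.13
i=4: S_4 = -0.73 * 1.43^4 ≈ -3.05
i=5: S_5 = -0.73 * 1.43^5 ≈ -4.37
The first 6 terms are: [-0.73, -1.04, -1.49, -2.13, -3.05, -4.37]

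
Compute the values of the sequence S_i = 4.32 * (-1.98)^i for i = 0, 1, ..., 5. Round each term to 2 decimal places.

This is a geometric sequence.
i=0: S_0 = 4.32 * (-1.98)^0 = 4.32
i=1: S_1 = 4.32 * (-1.98)^1 ≈ -8.55
i=2: S_2 = 4.32 * (-1.98)^2 ≈ 16.94
i=3: S_3 = 4.32 * (-1.98)^3 ≈ -33.53
i=4: S_4 = 4.32 * (-1.98)^4 ≈ 66.4
i=5: S_5 = 4.32 * (-1.98)^5 ≈ -131.46
The first 6 terms are: [4.32, -8.55, 16.94, -33.53, 66.4, -131.46]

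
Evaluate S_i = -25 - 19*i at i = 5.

S_5 = -25 + -19*5 = -25 + -95 = -120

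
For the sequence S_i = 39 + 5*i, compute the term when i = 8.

S_8 = 39 + 5*8 = 39 + 40 = 79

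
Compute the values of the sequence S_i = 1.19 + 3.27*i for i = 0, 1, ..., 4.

This is an arithmetic sequence.
i=0: S_0 = 1.19 + 3.27*0 = 1.19
i=1: S_1 = 1.19 + 3.27*1 = 4.46
i=2: S_2 = 1.19 + 3.27*2 = 7.73
i=3: S_3 = 1.19 + 3.27*3 = 11.0
i=4: S_4 = 1.19 + 3.27*4 = 14.27
The first 5 terms are: [1.19, 4.46, 7.73, 11.0, 14.27]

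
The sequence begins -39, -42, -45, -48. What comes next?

Differences: -42 - -39 = -3
This is an arithmetic sequence with common difference d = -3.
Next term = -48 + -3 = -51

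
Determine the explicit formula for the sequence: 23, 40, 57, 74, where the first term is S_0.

Check differences: 40 - 23 = 17
57 - 40 = 17
Common difference d = 17.
First term a = 23.
Formula: S_i = 23 + 17*i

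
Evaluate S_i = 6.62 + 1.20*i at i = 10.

S_10 = 6.62 + 1.2*10 = 6.62 + 12.0 = 18.62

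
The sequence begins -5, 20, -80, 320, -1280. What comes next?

Ratios: 20 / -5 = -4.0
This is a geometric sequence with common ratio r = -4.
Next term = -1280 * -4 = 5120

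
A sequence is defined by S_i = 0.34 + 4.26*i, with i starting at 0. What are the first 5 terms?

This is an arithmetic sequence.
i=0: S_0 = 0.34 + 4.26*0 = 0.34
i=1: S_1 = 0.34 + 4.26*1 = 4.6
i=2: S_2 = 0.34 + 4.26*2 = 8.86
i=3: S_3 = 0.34 + 4.26*3 = 13.12
i=4: S_4 = 0.34 + 4.26*4 = 17.38
The first 5 terms are: [0.34, 4.6, 8.86, 13.12, 17.38]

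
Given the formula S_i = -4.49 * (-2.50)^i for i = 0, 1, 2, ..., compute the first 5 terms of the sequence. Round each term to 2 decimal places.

This is a geometric sequence.
i=0: S_0 = -4.49 * (-2.5)^0 = -4.49
i=1: S_1 = -4.49 * (-2.5)^1 ≈ 11.23
i=2: S_2 = -4.49 * (-2.5)^2 ≈ -28.06
i=3: S_3 = -4.49 * (-2.5)^3 ≈ 70.16
i=4: S_4 = -4.49 * (-2.5)^4 ≈ -175.39
The first 5 terms are: [-4.49, 11.23, -28.06, 70.16, -175.39]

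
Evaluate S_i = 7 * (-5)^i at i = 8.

S_8 = 7 * (-5)^8 = 7 * 390625 = 2734375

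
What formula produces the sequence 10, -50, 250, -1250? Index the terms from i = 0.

Check ratios: -50 / 10 = -5.0
Common ratio r = -5.
First term a = 10.
Formula: S_i = 10 * (-5)^i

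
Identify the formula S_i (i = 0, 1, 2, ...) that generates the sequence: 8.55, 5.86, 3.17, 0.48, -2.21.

Check differences: 5.86 - 8.55 = -2.69
3.17 - 5.86 = -2.69
Common difference d = -2.69.
First term a = 8.55.
Formula: S_i = 8.55 - 2.69*i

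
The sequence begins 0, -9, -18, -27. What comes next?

Differences: -9 - 0 = -9
This is an arithmetic sequence with common difference d = -9.
Next term = -27 + -9 = -36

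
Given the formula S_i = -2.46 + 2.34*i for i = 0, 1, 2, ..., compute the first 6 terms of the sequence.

This is an arithmetic sequence.
i=0: S_0 = -2.46 + 2.34*0 = -2.46
i=1: S_1 = -2.46 + 2.34*1 = -0.12
i=2: S_2 = -2.46 + 2.34*2 = 2.22
i=3: S_3 = -2.46 + 2.34*3 = 4.56
i=4: S_4 = -2.46 + 2.34*4 = 6.9
i=5: S_5 = -2.46 + 2.34*5 = 9.24
The first 6 terms are: [-2.46, -0.12, 2.22, 4.56, 6.9, 9.24]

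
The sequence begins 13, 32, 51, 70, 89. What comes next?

Differences: 32 - 13 = 19
This is an arithmetic sequence with common difference d = 19.
Next term = 89 + 19 = 108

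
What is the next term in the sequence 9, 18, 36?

Ratios: 18 / 9 = 2.0
This is a geometric sequence with common ratio r = 2.
Next term = 36 * 2 = 72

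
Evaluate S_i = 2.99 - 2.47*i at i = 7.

S_7 = 2.99 + -2.47*7 = 2.99 + -17.29 = -14.3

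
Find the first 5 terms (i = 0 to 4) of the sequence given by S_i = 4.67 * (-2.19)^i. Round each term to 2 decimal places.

This is a geometric sequence.
i=0: S_0 = 4.67 * (-2.19)^0 = 4.67
i=1: S_1 = 4.67 * (-2.19)^1 ≈ -10.23
i=2: S_2 = 4.67 * (-2.19)^2 ≈ 22.4
i=3: S_3 = 4.67 * (-2.19)^3 ≈ -49.05
i=4: S_4 = 4.67 * (-2.19)^4 ≈ 107.42
The first 5 terms are: [4.67, -10.23, 22.4, -49.05, 107.42]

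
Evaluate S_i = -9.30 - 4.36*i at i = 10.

S_10 = -9.3 + -4.36*10 = -9.3 + -43.6 = -52.9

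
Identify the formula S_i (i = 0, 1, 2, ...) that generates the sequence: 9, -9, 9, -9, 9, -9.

Check ratios: -9 / 9 = -1.0
Common ratio r = -1.
First term a = 9.
Formula: S_i = 9 * (-1)^i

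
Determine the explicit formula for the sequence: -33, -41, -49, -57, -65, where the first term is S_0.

Check differences: -41 - -33 = -8
-49 - -41 = -8
Common difference d = -8.
First term a = -33.
Formula: S_i = -33 - 8*i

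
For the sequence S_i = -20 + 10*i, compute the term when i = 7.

S_7 = -20 + 10*7 = -20 + 70 = 50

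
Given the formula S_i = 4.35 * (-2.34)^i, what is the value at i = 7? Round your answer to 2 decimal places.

S_7 = 4.35 * (-2.34)^7 ≈ 4.35 * -384.159 ≈ -1671.09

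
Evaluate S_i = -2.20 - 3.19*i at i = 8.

S_8 = -2.2 + -3.19*8 = -2.2 + -25.52 = -27.72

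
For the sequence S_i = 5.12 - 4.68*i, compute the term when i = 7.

S_7 = 5.12 + -4.68*7 = 5.12 + -32.76 = -27.64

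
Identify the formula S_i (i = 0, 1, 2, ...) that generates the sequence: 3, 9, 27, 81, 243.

Check ratios: 9 / 3 = 3.0
Common ratio r = 3.
First term a = 3.
Formula: S_i = 3 * 3^i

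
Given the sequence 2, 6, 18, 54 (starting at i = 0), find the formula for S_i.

Check ratios: 6 / 2 = 3.0
Common ratio r = 3.
First term a = 2.
Formula: S_i = 2 * 3^i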